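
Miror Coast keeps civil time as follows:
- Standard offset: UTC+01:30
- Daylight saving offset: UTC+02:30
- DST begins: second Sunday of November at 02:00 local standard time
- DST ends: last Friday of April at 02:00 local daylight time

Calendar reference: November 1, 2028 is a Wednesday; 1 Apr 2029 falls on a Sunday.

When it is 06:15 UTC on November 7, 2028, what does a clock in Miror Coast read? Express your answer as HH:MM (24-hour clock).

1 November 2028 is a Wednesday, so the first Sunday is November 5 and the second is November 12.
1 April 2029 is a Sunday, so Fridays fall on 6, 13, 20, 27; the last is April 27.
At the standard offset (UTC+01:30), 06:15 UTC + 1h30m = 07:45 Miror Coast standard time.
Daylight saving runs 12 November 2028 – 27 April 2029; the standard-time date in Miror Coast, November 7, 2028, is outside that window, so Miror Coast is on standard time at UTC+01:30.
06:15 UTC + 1h30m = 07:45 local.

07:45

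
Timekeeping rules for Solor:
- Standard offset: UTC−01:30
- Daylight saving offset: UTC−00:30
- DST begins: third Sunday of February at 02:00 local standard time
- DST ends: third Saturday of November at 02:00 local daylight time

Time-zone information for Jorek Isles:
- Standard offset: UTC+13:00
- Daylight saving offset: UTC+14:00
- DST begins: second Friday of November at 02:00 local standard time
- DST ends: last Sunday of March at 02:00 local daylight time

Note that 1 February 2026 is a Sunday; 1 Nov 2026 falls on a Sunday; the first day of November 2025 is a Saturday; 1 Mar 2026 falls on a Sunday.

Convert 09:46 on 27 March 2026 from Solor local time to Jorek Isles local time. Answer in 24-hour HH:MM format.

00:16

1 February 2026 is a Sunday, so the first Sunday is February 1 and the third is February 15.
1 November 2026 is a Sunday, so the first Saturday is November 7 and the third is November 21.
27 March 2026 lies within the daylight-saving period (15 February – 21 November), so Solor is on daylight time, UTC−00:30.
09:46 Solor + 0h30m = 10:16 UTC.
1 November 2025 is a Saturday, so the first Friday is November 7 and the second is November 14.
1 March 2026 is a Sunday, so Sundays fall on 1, 8, 15, 22, 29; the last is March 29.
At the standard offset (UTC+13:00), 10:16 UTC + 13h = 23:16 Jorek Isles standard time.
The standard-time date in Jorek Isles, 27 March 2026, lies within the daylight-saving period (14 November 2025 – 29 March 2026), so Jorek Isles is on daylight time, UTC+14:00.
10:16 UTC + 14h = 00:16 Jorek Isles (rolling into the next day, 28 March 2026).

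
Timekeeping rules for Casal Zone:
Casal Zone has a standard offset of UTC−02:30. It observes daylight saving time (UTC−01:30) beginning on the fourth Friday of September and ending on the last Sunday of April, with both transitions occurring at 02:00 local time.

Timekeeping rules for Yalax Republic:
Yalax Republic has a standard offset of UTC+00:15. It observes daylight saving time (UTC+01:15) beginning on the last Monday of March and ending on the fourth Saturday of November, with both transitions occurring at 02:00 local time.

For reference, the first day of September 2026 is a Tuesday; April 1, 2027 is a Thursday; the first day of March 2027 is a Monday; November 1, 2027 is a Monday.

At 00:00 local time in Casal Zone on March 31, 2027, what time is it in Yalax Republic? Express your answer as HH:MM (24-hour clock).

02:45

1 September 2026 is a Tuesday, so the first Friday is September 4 and the fourth is September 25.
1 April 2027 is a Thursday, so Sundays fall on 4, 11, 18, 25; the last is April 25.
March 31, 2027 lies within the daylight-saving period (25 September 2026 – 25 April 2027), so Casal Zone is on daylight time, UTC−01:30.
00:00 Casal Zone + 1h30m = 01:30 UTC.
1 March 2027 is a Monday, so Mondays fall on 1, 8, 15, 22, 29; the last is March 29.
1 November 2027 is a Monday, so the first Saturday is November 6 and the fourth is November 27.
At the standard offset (UTC+00:15), 01:30 UTC + 0h15m = 01:45 Yalax Republic standard time.
The standard-time date in Yalax Republic, March 31, 2027, falls between 29 March and 27 November, so daylight saving is in effect and Yalax Republic is at UTC+01:15.
01:30 UTC + 1h15m = 02:45 Yalax Republic.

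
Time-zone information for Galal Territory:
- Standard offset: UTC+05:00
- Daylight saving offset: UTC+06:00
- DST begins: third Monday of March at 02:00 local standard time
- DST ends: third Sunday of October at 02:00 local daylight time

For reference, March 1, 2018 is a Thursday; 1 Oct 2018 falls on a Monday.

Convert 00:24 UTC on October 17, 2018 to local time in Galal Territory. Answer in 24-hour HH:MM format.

1 March 2018 is a Thursday, so the first Monday is March 5 and the third is March 19.
1 October 2018 is a Monday, so the first Sunday is October 7 and the third is October 21.
At the standard offset (UTC+05:00), 00:24 UTC + 5h = 05:24 Galal Territory standard time.
The standard-time date in Galal Territory, October 17, 2018, lies within the daylight-saving period (19 March – 21 October), so Galal Territory is on daylight time, UTC+06:00.
00:24 UTC + 6h = 06:24 local.

06:24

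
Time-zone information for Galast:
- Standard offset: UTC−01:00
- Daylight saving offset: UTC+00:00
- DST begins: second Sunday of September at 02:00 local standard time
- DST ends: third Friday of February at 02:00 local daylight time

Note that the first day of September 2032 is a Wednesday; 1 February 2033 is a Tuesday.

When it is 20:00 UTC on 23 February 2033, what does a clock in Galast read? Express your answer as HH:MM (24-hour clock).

19:00

1 September 2032 is a Wednesday, so the first Sunday is September 5 and the second is September 12.
1 February 2033 is a Tuesday, so the first Friday is February 4 and the third is February 18.
At the standard offset (UTC−01:00), 20:00 UTC − 1h = 19:00 Galast standard time.
The standard-time date in Galast, 23 February 2033, is outside the daylight-saving period (12 September 2032 – 18 February 2033), so Galast is on standard time, UTC−01:00.
20:00 UTC − 1h = 19:00 local.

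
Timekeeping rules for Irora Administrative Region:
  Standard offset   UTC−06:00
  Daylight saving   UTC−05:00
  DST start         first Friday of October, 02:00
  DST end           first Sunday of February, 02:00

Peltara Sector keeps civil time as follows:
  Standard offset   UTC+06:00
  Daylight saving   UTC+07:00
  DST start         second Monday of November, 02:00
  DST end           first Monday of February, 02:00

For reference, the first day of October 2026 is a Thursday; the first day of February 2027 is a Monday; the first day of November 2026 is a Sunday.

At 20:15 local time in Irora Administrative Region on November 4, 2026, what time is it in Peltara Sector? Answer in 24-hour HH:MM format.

07:15

1 October 2026 is a Thursday, so the first Friday is October 2.
1 February 2027 is a Monday, so the first Sunday is February 7.
Daylight saving runs 2 October 2026 – 7 February 2027; November 4, 2026 is inside that window, so Irora Administrative Region is at UTC−05:00.
20:15 Irora Administrative Region + 5h = 01:15 UTC (rolling into the next day, 5 November 2026).
1 November 2026 is a Sunday, so the first Monday is November 2 and the second is November 9.
1 February 2027 is a Monday, so the first Monday is February 1.
At the standard offset (UTC+06:00), 01:15 UTC + 6h = 07:15 Peltara Sector standard time.
The standard-time date in Peltara Sector, November 5, 2026, does not fall between 9 November 2026 and 1 February 2027, so daylight saving is not in effect and Peltara Sector is at UTC+06:00.
01:15 UTC + 6h = 07:15 Peltara Sector.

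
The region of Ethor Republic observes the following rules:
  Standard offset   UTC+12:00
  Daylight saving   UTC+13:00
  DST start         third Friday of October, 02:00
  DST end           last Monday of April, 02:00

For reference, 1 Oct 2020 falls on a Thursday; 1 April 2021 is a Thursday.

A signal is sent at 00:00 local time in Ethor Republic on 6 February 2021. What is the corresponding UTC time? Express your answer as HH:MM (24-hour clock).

1 October 2020 is a Thursday, so the first Friday is October 2 and the third is October 16.
1 April 2021 is a Thursday, so Mondays fall on 5, 12, 19, 26; the last is April 26.
6 February 2021 falls between 16 October 2020 and 26 April 2021, so daylight saving is in effect and Ethor Republic is at UTC+13:00.
00:00 local − 13h = 11:00 UTC (rolling into the previous day, 5 February 2021).

11:00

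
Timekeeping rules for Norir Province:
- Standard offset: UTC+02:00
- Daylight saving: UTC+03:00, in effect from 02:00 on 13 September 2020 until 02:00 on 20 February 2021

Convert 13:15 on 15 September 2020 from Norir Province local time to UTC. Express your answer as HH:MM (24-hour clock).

15 September 2020 lies within the daylight-saving period (13 September 2020 – 20 February 2021), so Norir Province is on daylight time, UTC+03:00.
13:15 local − 3h = 10:15 UTC.

10:15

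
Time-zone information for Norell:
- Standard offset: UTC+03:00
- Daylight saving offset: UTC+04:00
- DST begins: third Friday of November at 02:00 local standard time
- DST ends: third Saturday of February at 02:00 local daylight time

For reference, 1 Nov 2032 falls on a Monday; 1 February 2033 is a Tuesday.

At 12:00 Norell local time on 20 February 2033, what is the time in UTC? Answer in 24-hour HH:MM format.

1 November 2032 is a Monday, so the first Friday is November 5 and the third is November 19.
1 February 2033 is a Tuesday, so the first Saturday is February 5 and the third is February 19.
20 February 2033 does not fall between 19 November 2032 and 19 February 2033, so daylight saving is not in effect and Norell is at UTC+03:00.
12:00 local − 3h = 09:00 UTC.

09:00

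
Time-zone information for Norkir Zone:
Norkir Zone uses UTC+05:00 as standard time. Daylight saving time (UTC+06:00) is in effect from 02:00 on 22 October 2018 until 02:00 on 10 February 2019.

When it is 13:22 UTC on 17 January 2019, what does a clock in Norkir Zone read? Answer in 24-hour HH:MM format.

At the standard offset (UTC+05:00), 13:22 UTC + 5h = 18:22 Norkir Zone standard time.
The standard-time date in Norkir Zone, 17 January 2019, lies within the daylight-saving period (22 October 2018 – 10 February 2019), so Norkir Zone is on daylight time, UTC+06:00.
13:22 UTC + 6h = 19:22 local.

19:22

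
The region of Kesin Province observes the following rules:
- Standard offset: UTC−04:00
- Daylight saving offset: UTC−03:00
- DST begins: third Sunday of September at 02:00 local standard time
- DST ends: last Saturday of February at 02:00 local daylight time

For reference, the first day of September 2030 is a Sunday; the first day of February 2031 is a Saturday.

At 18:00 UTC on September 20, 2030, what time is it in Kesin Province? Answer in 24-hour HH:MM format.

15:00

1 September 2030 is a Sunday, so the first Sunday is September 1 and the third is September 15.
1 February 2031 is a Saturday, so Saturdays fall on 1, 8, 15, 22; the last is February 22.
At the standard offset (UTC−04:00), 18:00 UTC − 4h = 14:00 Kesin Province standard time.
The standard-time date in Kesin Province, September 20, 2030, lies within the daylight-saving period (15 September 2030 – 22 February 2031), so Kesin Province is on daylight time, UTC−03:00.
18:00 UTC − 3h = 15:00 local.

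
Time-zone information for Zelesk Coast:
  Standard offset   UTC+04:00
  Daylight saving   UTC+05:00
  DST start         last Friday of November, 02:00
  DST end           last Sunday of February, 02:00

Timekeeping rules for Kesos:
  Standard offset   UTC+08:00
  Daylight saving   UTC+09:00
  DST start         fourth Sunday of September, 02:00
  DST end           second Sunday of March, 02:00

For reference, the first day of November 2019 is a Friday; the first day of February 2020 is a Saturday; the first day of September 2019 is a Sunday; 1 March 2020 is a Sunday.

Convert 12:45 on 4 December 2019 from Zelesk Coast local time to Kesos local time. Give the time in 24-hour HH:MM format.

16:45

1 November 2019 is a Friday, so Fridays fall on 1, 8, 15, 22, 29; the last is November 29.
1 February 2020 is a Saturday, so Sundays fall on 2, 9, 16, 23; the last is February 23.
4 December 2019 falls between 29 November 2019 and 23 February 2020, so daylight saving is in effect and Zelesk Coast is at UTC+05:00.
12:45 Zelesk Coast − 5h = 07:45 UTC.
1 September 2019 is a Sunday, so the first Sunday is September 1 and the fourth is September 22.
1 March 2020 is a Sunday, so the first Sunday is March 1 and the second is March 8.
At the standard offset (UTC+08:00), 07:45 UTC + 8h = 15:45 Kesos standard time.
Daylight saving runs 22 September 2019 – 8 March 2020; the standard-time date in Kesos, 4 December 2019, is inside that window, so Kesos is at UTC+09:00.
07:45 UTC + 9h = 16:45 Kesos.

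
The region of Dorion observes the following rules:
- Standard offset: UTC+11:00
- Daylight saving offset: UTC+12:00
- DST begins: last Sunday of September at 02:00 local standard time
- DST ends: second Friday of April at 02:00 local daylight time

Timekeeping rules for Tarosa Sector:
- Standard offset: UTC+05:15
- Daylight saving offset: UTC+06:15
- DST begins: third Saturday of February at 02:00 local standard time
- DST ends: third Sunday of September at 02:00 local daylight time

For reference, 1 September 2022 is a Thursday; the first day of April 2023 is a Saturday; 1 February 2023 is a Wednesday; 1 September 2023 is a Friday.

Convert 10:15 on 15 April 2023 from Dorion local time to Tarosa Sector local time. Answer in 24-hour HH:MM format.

05:30

1 September 2022 is a Thursday, so Sundays fall on 4, 11, 18, 25; the last is September 25.
1 April 2023 is a Saturday, so the first Friday is April 7 and the second is April 14.
Daylight saving runs 25 September 2022 – 14 April 2023; 15 April 2023 is outside that window, so Dorion is on standard time at UTC+11:00.
10:15 Dorion − 11h = 23:15 UTC (rolling into the previous day, 14 April 2023).
1 February 2023 is a Wednesday, so the first Saturday is February 4 and the third is February 18.
1 September 2023 is a Friday, so the first Sunday is September 3 and the third is September 17.
At the standard offset (UTC+05:15), 23:15 UTC + 5h15m = 04:30 Tarosa Sector standard time (rolling into the next day, 15 April 2023).
The standard-time date in Tarosa Sector, 15 April 2023, falls between 18 February and 17 September, so daylight saving is in effect and Tarosa Sector is at UTC+06:15.
23:15 UTC + 6h15m = 05:30 Tarosa Sector (rolling into the next day, 15 April 2023).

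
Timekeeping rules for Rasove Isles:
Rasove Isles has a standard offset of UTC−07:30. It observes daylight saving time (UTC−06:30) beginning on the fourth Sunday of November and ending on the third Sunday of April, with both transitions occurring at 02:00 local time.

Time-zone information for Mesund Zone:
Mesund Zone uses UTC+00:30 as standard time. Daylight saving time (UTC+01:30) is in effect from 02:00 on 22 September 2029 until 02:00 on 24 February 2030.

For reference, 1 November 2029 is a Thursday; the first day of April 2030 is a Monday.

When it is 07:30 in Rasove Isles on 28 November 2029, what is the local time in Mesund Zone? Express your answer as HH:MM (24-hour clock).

15:30

1 November 2029 is a Thursday, so the first Sunday is November 4 and the fourth is November 25.
1 April 2030 is a Monday, so the first Sunday is April 7 and the third is April 21.
Daylight saving runs 25 November 2029 – 21 April 2030; 28 November 2029 is inside that window, so Rasove Isles is at UTC−06:30.
07:30 Rasove Isles + 6h30m = 14:00 UTC.
At the standard offset (UTC+00:30), 14:00 UTC + 0h30m = 14:30 Mesund Zone standard time.
The standard-time date in Mesund Zone, 28 November 2029, falls between 22 September 2029 and 24 February 2030, so daylight saving is in effect and Mesund Zone is at UTC+01:30.
14:00 UTC + 1h30m = 15:30 Mesund Zone.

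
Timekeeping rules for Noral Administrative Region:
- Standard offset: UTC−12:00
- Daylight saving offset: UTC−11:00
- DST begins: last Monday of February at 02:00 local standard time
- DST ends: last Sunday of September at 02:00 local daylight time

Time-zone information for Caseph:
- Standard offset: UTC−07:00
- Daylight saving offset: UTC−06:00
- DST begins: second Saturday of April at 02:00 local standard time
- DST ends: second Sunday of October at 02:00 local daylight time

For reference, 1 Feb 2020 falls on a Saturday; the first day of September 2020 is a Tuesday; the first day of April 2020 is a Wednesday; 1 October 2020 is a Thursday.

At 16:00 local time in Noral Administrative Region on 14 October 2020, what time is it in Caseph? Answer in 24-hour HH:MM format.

1 February 2020 is a Saturday, so Mondays fall on 3, 10, 17, 24; the last is February 24.
1 September 2020 is a Tuesday, so Sundays fall on 6, 13, 20, 27; the last is September 27.
Daylight saving runs 24 February – 27 September; 14 October 2020 is outside that window, so Noral Administrative Region is on standard time at UTC−12:00.
16:00 Noral Administrative Region + 12h = 04:00 UTC (rolling into the next day, 15 October 2020).
1 April 2020 is a Wednesday, so the first Saturday is April 4 and the second is April 11.
1 October 2020 is a Thursday, so the first Sunday is October 4 and the second is October 11.
At the standard offset (UTC−07:00), 04:00 UTC − 7h = 21:00 Caseph standard time (rolling into the previous day, 14 October 2020).
Daylight saving runs 11 April – 11 October; the standard-time date in Caseph, 14 October 2020, is outside that window, so Caseph is on standard time at UTC−07:00.
04:00 UTC − 7h = 21:00 Caseph (rolling into the previous day, 14 October 2020).

21:00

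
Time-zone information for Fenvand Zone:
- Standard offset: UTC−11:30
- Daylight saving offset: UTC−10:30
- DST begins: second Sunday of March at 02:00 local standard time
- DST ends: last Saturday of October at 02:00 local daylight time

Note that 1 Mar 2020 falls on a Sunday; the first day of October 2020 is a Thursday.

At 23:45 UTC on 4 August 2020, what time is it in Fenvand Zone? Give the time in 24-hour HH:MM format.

13:15

1 March 2020 is a Sunday, so the first Sunday is March 1 and the second is March 8.
1 October 2020 is a Thursday, so Saturdays fall on 3, 10, 17, 24, 31; the last is October 31.
At the standard offset (UTC−11:30), 23:45 UTC − 11h30m = 12:15 Fenvand Zone standard time.
The standard-time date in Fenvand Zone, 4 August 2020, lies within the daylight-saving period (8 March – 31 October), so Fenvand Zone is on daylight time, UTC−10:30.
23:45 UTC − 10h30m = 13:15 local.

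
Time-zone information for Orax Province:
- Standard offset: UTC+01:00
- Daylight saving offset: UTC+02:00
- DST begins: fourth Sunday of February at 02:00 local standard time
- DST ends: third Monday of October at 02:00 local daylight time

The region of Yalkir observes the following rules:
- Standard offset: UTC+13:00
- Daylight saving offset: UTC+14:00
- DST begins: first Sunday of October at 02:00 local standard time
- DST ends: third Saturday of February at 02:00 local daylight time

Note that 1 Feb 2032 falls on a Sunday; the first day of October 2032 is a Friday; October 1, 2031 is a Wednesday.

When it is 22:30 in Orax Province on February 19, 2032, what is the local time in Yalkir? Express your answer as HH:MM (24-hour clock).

11:30

1 February 2032 is a Sunday, so the first Sunday is February 1 and the fourth is February 22.
1 October 2032 is a Friday, so the first Monday is October 4 and the third is October 18.
February 19, 2032 is outside the daylight-saving period (22 February – 18 October), so Orax Province is on standard time, UTC+01:00.
22:30 Orax Province − 1h = 21:30 UTC.
1 October 2031 is a Wednesday, so the first Sunday is October 5.
1 February 2032 is a Sunday, so the first Saturday is February 7 and the third is February 21.
At the standard offset (UTC+13:00), 21:30 UTC + 13h = 10:30 Yalkir standard time (rolling into the next day, 20 February 2032).
The standard-time date in Yalkir, February 20, 2032, lies within the daylight-saving period (5 October 2031 – 21 February 2032), so Yalkir is on daylight time, UTC+14:00.
21:30 UTC + 14h = 11:30 Yalkir (rolling into the next day, 20 February 2032).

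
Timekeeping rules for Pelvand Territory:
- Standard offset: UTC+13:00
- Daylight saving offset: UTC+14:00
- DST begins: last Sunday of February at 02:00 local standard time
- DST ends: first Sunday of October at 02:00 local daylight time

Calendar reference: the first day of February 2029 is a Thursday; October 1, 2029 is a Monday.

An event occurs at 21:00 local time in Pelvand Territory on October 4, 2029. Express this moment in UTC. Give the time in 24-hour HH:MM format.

07:00

1 February 2029 is a Thursday, so Sundays fall on 4, 11, 18, 25; the last is February 25.
1 October 2029 is a Monday, so the first Sunday is October 7.
October 4, 2029 lies within the daylight-saving period (25 February – 7 October), so Pelvand Territory is on daylight time, UTC+14:00.
21:00 local − 14h = 07:00 UTC.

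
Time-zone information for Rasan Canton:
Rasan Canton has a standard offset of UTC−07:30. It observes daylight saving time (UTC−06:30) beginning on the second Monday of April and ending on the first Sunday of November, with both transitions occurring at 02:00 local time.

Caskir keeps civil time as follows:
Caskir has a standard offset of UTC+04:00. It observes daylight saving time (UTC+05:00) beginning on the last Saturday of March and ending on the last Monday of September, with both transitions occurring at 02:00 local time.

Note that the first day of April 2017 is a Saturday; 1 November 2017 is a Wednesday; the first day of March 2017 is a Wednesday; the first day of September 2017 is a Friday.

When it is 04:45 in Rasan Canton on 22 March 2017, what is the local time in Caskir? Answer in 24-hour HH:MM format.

1 April 2017 is a Saturday, so the first Monday is April 3 and the second is April 10.
1 November 2017 is a Wednesday, so the first Sunday is November 5.
Daylight saving runs 10 April – 5 November; 22 March 2017 is outside that window, so Rasan Canton is on standard time at UTC−07:30.
04:45 Rasan Canton + 7h30m = 12:15 UTC.
1 March 2017 is a Wednesday, so Saturdays fall on 4, 11, 18, 25; the last is March 25.
1 September 2017 is a Friday, so Mondays fall on 4, 11, 18, 25; the last is September 25.
At the standard offset (UTC+04:00), 12:15 UTC + 4h = 16:15 Caskir standard time.
The standard-time date in Caskir, 22 March 2017, is outside the daylight-saving period (25 March – 25 September), so Caskir is on standard time, UTC+04:00.
12:15 UTC + 4h = 16:15 Caskir.

16:15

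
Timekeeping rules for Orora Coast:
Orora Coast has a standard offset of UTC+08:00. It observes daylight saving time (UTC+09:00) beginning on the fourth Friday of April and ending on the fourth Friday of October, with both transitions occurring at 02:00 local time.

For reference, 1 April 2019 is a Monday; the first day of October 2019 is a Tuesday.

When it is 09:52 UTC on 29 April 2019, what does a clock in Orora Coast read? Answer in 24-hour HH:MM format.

18:52

1 April 2019 is a Monday, so the first Friday is April 5 and the fourth is April 26.
1 October 2019 is a Tuesday, so the first Friday is October 4 and the fourth is October 25.
At the standard offset (UTC+08:00), 09:52 UTC + 8h = 17:52 Orora Coast standard time.
The standard-time date in Orora Coast, 29 April 2019, lies within the daylight-saving period (26 April – 25 October), so Orora Coast is on daylight time, UTC+09:00.
09:52 UTC + 9h = 18:52 local.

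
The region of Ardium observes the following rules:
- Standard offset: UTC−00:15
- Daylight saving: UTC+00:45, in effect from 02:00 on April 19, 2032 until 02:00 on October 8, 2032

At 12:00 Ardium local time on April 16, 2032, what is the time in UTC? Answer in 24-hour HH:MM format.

April 16, 2032 is outside the daylight-saving period (19 April – 8 October), so Ardium is on standard time, UTC−00:15.
12:00 local + 0h15m = 12:15 UTC.

12:15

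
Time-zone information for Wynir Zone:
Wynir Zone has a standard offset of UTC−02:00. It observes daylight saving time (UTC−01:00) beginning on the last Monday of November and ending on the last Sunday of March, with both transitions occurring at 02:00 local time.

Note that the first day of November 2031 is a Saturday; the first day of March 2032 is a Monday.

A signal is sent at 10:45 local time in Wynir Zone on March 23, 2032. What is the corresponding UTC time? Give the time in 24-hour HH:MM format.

11:45

1 November 2031 is a Saturday, so Mondays fall on 3, 10, 17, 24; the last is November 24.
1 March 2032 is a Monday, so Sundays fall on 7, 14, 21, 28; the last is March 28.
March 23, 2032 falls between 24 November 2031 and 28 March 2032, so daylight saving is in effect and Wynir Zone is at UTC−01:00.
10:45 local + 1h = 11:45 UTC.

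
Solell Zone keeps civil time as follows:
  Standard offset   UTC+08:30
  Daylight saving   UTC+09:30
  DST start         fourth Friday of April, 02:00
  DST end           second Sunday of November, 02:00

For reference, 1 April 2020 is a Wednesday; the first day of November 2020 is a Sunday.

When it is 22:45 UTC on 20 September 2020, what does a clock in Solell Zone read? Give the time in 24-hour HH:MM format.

1 April 2020 is a Wednesday, so the first Friday is April 3 and the fourth is April 24.
1 November 2020 is a Sunday, so the first Sunday is November 1 and the second is November 8.
At the standard offset (UTC+08:30), 22:45 UTC + 8h30m = 07:15 Solell Zone standard time (rolling into the next day, 21 September 2020).
Daylight saving runs 24 April – 8 November; the standard-time date in Solell Zone, 21 September 2020, is inside that window, so Solell Zone is at UTC+09:30.
22:45 UTC + 9h30m = 08:15 local (rolling into the next day, 21 September 2020).

08:15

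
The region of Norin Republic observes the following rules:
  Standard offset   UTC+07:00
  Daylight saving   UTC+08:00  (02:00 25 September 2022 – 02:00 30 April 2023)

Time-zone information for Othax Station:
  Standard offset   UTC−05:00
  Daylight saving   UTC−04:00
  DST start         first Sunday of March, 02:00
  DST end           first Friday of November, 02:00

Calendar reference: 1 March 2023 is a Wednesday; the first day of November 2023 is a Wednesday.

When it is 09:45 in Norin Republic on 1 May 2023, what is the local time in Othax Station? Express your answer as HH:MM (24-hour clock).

22:45

1 May 2023 does not fall between 25 September 2022 and 30 April 2023, so daylight saving is not in effect and Norin Republic is at UTC+07:00.
09:45 Norin Republic − 7h = 02:45 UTC.
1 March 2023 is a Wednesday, so the first Sunday is March 5.
1 November 2023 is a Wednesday, so the first Friday is November 3.
At the standard offset (UTC−05:00), 02:45 UTC − 5h = 21:45 Othax Station standard time (rolling into the previous day, 30 April 2023).
Daylight saving runs 5 March – 3 November; the standard-time date in Othax Station, 30 April 2023, is inside that window, so Othax Station is at UTC−04:00.
02:45 UTC − 4h = 22:45 Othax Station (rolling into the previous day, 30 April 2023).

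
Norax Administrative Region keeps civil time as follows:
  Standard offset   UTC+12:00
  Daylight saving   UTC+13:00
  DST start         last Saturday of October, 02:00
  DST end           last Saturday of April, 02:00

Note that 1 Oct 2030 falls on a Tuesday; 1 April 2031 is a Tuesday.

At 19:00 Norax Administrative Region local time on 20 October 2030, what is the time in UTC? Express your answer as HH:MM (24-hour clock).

1 October 2030 is a Tuesday, so Saturdays fall on 5, 12, 19, 26; the last is October 26.
1 April 2031 is a Tuesday, so Saturdays fall on 5, 12, 19, 26; the last is April 26.
20 October 2030 is outside the daylight-saving period (26 October 2030 – 26 April 2031), so Norax Administrative Region is on standard time, UTC+12:00.
19:00 local − 12h = 07:00 UTC.

07:00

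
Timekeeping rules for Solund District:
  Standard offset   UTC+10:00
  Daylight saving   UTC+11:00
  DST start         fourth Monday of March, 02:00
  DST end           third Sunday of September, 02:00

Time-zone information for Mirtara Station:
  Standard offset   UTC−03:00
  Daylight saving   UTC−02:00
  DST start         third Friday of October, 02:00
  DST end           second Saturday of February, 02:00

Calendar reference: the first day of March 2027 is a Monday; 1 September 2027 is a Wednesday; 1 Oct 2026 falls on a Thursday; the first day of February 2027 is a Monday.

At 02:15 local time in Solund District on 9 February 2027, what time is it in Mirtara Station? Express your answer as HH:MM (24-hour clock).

1 March 2027 is a Monday, so the first Monday is March 1 and the fourth is March 22.
1 September 2027 is a Wednesday, so the first Sunday is September 5 and the third is September 19.
Daylight saving runs 22 March – 19 September; 9 February 2027 is outside that window, so Solund District is on standard time at UTC+10:00.
02:15 Solund District − 10h = 16:15 UTC (rolling into the previous day, 8 February 2027).
1 October 2026 is a Thursday, so the first Friday is October 2 and the third is October 16.
1 February 2027 is a Monday, so the first Saturday is February 6 and the second is February 13.
At the standard offset (UTC−03:00), 16:15 UTC − 3h = 13:15 Mirtara Station standard time.
The standard-time date in Mirtara Station, 8 February 2027, lies within the daylight-saving period (16 October 2026 – 13 February 2027), so Mirtara Station is on daylight time, UTC−02:00.
16:15 UTC − 2h = 14:15 Mirtara Station.

14:15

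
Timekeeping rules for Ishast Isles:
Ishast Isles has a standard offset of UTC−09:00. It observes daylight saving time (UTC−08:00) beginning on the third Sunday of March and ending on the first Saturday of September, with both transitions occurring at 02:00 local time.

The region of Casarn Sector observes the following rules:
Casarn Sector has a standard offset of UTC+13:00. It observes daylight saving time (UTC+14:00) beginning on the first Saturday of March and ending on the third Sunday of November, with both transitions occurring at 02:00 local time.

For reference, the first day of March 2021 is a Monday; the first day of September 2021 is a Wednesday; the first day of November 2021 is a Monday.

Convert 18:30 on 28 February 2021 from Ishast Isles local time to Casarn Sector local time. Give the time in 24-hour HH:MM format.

16:30

1 March 2021 is a Monday, so the first Sunday is March 7 and the third is March 21.
1 September 2021 is a Wednesday, so the first Saturday is September 4.
28 February 2021 is outside the daylight-saving period (21 March – 4 September), so Ishast Isles is on standard time, UTC−09:00.
18:30 Ishast Isles + 9h = 03:30 UTC (rolling into the next day, 1 March 2021).
1 March 2021 is a Monday, so the first Saturday is March 6.
1 November 2021 is a Monday, so the first Sunday is November 7 and the third is November 21.
At the standard offset (UTC+13:00), 03:30 UTC + 13h = 16:30 Casarn Sector standard time.
Daylight saving runs 6 March – 21 November; the standard-time date in Casarn Sector, 1 March 2021, is outside that window, so Casarn Sector is on standard time at UTC+13:00.
03:30 UTC + 13h = 16:30 Casarn Sector.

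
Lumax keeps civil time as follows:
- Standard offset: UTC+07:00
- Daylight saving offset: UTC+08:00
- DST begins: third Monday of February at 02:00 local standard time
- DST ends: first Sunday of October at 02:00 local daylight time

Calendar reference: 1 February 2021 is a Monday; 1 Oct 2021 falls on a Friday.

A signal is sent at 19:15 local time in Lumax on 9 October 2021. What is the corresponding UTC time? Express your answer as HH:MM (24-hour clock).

12:15

1 February 2021 is a Monday, so the first Monday is February 1 and the third is February 15.
1 October 2021 is a Friday, so the first Sunday is October 3.
Daylight saving runs 15 February – 3 October; 9 October 2021 is outside that window, so Lumax is on standard time at UTC+07:00.
19:15 local − 7h = 12:15 UTC.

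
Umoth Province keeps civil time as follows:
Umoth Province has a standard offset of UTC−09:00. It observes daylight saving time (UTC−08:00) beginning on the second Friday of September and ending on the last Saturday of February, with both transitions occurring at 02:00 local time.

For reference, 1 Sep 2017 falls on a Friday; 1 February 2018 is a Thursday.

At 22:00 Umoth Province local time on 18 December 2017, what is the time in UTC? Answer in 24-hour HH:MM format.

06:00

1 September 2017 is a Friday, so the first Friday is September 1 and the second is September 8.
1 February 2018 is a Thursday, so Saturdays fall on 3, 10, 17, 24; the last is February 24.
18 December 2017 falls between 8 September 2017 and 24 February 2018, so daylight saving is in effect and Umoth Province is at UTC−08:00.
22:00 local + 8h = 06:00 UTC (rolling into the next day, 19 December 2017).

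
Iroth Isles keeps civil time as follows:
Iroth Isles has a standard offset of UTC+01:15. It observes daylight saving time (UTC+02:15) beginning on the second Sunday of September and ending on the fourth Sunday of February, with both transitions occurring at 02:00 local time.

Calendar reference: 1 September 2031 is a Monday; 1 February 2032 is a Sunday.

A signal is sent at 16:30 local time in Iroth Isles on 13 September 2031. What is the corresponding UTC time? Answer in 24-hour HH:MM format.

15:15

1 September 2031 is a Monday, so the first Sunday is September 7 and the second is September 14.
1 February 2032 is a Sunday, so the first Sunday is February 1 and the fourth is February 22.
Daylight saving runs 14 September 2031 – 22 February 2032; 13 September 2031 is outside that window, so Iroth Isles is on standard time at UTC+01:15.
16:30 local − 1h15m = 15:15 UTC.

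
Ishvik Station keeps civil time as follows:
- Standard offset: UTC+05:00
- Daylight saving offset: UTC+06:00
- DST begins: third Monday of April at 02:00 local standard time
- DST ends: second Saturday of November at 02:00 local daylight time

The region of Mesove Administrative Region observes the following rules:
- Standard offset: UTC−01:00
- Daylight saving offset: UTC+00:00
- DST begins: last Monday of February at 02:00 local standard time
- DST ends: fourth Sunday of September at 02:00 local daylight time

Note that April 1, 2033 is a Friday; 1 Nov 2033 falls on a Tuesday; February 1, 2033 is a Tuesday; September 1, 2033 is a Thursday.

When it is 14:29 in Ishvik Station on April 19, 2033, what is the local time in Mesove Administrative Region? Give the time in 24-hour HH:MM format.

1 April 2033 is a Friday, so the first Monday is April 4 and the third is April 18.
1 November 2033 is a Tuesday, so the first Saturday is November 5 and the second is November 12.
April 19, 2033 falls between 18 April and 12 November, so daylight saving is in effect and Ishvik Station is at UTC+06:00.
14:29 Ishvik Station − 6h = 08:29 UTC.
1 February 2033 is a Tuesday, so Mondays fall on 7, 14, 21, 28; the last is February 28.
1 September 2033 is a Thursday, so the first Sunday is September 4 and the fourth is September 25.
At the standard offset (UTC−01:00), 08:29 UTC − 1h = 07:29 Mesove Administrative Region standard time.
The standard-time date in Mesove Administrative Region, April 19, 2033, lies within the daylight-saving period (28 February – 25 September), so Mesove Administrative Region is on daylight time, UTC+00:00.
08:29 UTC + 0h = 08:29 Mesove Administrative Region.

08:29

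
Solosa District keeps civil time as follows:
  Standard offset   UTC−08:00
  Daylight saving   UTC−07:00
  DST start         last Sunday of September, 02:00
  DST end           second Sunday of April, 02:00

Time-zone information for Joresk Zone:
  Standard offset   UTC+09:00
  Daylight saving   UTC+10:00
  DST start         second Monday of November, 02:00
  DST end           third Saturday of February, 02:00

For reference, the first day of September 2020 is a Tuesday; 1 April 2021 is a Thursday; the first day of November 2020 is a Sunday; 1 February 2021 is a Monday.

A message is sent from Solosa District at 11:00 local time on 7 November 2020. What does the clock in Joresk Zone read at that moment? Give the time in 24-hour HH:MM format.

1 September 2020 is a Tuesday, so Sundays fall on 6, 13, 20, 27; the last is September 27.
1 April 2021 is a Thursday, so the first Sunday is April 4 and the second is April 11.
Daylight saving runs 27 September 2020 – 11 April 2021; 7 November 2020 is inside that window, so Solosa District is at UTC−07:00.
11:00 Solosa District + 7h = 18:00 UTC.
1 November 2020 is a Sunday, so the first Monday is November 2 and the second is November 9.
1 February 2021 is a Monday, so the first Saturday is February 6 and the third is February 20.
At the standard offset (UTC+09:00), 18:00 UTC + 9h = 03:00 Joresk Zone standard time (rolling into the next day, 8 November 2020).
The standard-time date in Joresk Zone, 8 November 2020, does not fall between 9 November 2020 and 20 February 2021, so daylight saving is not in effect and Joresk Zone is at UTC+09:00.
18:00 UTC + 9h = 03:00 Joresk Zone (rolling into the next day, 8 November 2020).

03:00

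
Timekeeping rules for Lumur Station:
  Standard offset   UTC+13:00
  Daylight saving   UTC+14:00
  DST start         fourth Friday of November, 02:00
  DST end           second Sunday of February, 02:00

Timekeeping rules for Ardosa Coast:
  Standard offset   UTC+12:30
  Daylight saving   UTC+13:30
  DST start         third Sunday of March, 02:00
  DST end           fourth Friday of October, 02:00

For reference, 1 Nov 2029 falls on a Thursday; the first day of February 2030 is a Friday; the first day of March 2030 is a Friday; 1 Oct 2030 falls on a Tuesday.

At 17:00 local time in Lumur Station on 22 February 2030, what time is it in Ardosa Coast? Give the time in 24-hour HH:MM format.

1 November 2029 is a Thursday, so the first Friday is November 2 and the fourth is November 23.
1 February 2030 is a Friday, so the first Sunday is February 3 and the second is February 10.
22 February 2030 does not fall between 23 November 2029 and 10 February 2030, so daylight saving is not in effect and Lumur Station is at UTC+13:00.
17:00 Lumur Station − 13h = 04:00 UTC.
1 March 2030 is a Friday, so the first Sunday is March 3 and the third is March 17.
1 October 2030 is a Tuesday, so the first Friday is October 4 and the fourth is October 25.
At the standard offset (UTC+12:30), 04:00 UTC + 12h30m = 16:30 Ardosa Coast standard time.
The standard-time date in Ardosa Coast, 22 February 2030, does not fall between 17 March and 25 October, so daylight saving is not in effect and Ardosa Coast is at UTC+12:30.
04:00 UTC + 12h30m = 16:30 Ardosa Coast.

16:30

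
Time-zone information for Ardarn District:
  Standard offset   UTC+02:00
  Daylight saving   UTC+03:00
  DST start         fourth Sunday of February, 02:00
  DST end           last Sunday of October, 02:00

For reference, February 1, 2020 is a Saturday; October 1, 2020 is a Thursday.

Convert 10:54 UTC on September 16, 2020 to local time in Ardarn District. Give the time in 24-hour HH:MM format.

1 February 2020 is a Saturday, so the first Sunday is February 2 and the fourth is February 23.
1 October 2020 is a Thursday, so Sundays fall on 4, 11, 18, 25; the last is October 25.
At the standard offset (UTC+02:00), 10:54 UTC + 2h = 12:54 Ardarn District standard time.
The standard-time date in Ardarn District, September 16, 2020, falls between 23 February and 25 October, so daylight saving is in effect and Ardarn District is at UTC+03:00.
10:54 UTC + 3h = 13:54 local.

13:54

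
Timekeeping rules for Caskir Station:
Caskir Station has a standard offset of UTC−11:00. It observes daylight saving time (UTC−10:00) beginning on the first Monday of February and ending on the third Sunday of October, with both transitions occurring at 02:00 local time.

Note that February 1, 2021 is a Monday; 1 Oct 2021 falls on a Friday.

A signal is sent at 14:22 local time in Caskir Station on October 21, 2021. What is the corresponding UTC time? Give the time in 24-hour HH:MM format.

1 February 2021 is a Monday, so the first Monday is February 1.
1 October 2021 is a Friday, so the first Sunday is October 3 and the third is October 17.
October 21, 2021 does not fall between 1 February and 17 October, so daylight saving is not in effect and Caskir Station is at UTC−11:00.
14:22 local + 11h = 01:22 UTC (rolling into the next day, 22 October 2021).

01:22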